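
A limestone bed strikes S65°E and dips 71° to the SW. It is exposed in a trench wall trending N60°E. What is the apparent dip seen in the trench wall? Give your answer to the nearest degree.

Angle between strike (S65°E) and section (N60°E): β = 55°.
tan α = tan 71° × sin 55° = 2.9042 × 0.8192 = 2.3790
α = arctan(2.3790) = 67.20°

67°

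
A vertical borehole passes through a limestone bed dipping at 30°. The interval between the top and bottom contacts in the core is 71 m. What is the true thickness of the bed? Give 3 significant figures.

True thickness t = h · cos(dip) = 71 × cos 30°
t = 71 × 0.8660 = 61.488 m

61.5 m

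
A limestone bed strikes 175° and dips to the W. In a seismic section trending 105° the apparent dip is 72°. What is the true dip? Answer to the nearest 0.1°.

73.0°

The section is 70° from the strike.
tan(true dip) = tan 72° / sin 70° = 3.2752
δ = arctan(3.2752) = 73.02°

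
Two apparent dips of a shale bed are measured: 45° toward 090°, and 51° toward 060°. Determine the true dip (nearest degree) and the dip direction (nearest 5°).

true dip 51°, dip direction 055°

The two traces are lines in the plane: v₁ = (sin 90°·cos 45°, cos 90°·cos 45°, −sin 45°), v₂ = (sin 60°·cos 51°, cos 60°·cos 51°, −sin 51°).
The plane normal is n = v₁ × v₂ ∝ (0.222, 0.164, 0.222).
tan δ = √(n_x²+n_y²)/n_z = 0.276/0.222, so δ = 51.2°.
Dip direction = atan2(0.222, 0.164) = 54° (azimuth of n's horizontal projection).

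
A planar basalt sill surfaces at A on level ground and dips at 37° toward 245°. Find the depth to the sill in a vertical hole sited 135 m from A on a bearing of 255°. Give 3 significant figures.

The hole lies 10° from the dip direction, so the down-dip offset is 135 × cos 10° = 132.95 m.
Depth = down-dip offset × tan(dip) = 132.95 × tan 37° = 132.95 × 0.7536
Depth = 100.18 m

100 m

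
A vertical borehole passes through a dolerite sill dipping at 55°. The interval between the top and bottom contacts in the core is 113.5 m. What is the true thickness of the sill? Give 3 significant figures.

True thickness t = h · cos(dip) = 113.5 × cos 55°
t = 113.5 × 0.5736 = 65.101 m

65.1 m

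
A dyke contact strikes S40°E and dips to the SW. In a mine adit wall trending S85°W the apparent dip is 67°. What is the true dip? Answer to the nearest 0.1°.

β = acute angle between strike S40°E and section S85°W = 55°.
tan δ = tan α / sin β = tan 67° / sin 55° = 2.3559 / 0.8192 = 2.8760
true dip = arctan 2.8760 = 70.83°

70.8°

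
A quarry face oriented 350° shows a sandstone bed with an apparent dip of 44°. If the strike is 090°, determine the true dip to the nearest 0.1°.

The section is 80° from the strike.
tan δ = tan α / sin β = tan 44° / sin 80° = 0.9657 / 0.9848 = 0.9806
true dip = arctan 0.9806 = 44.44°

44.4°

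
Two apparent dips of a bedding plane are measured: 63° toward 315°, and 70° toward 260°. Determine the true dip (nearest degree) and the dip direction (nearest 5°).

true dip 70°, dip direction 270°

The two traces are lines in the plane: v₁ = (sin 315°·cos 63°, cos 315°·cos 63°, −sin 63°), v₂ = (sin 260°·cos 70°, cos 260°·cos 70°, −sin 70°).
n = v₁ × v₂ = (-0.355, -0.002, 0.127) (taken with n_z > 0).
Dip δ = arctan(|n_h|/n_z) = arctan(0.355/0.127) = 70.3°.
Dip direction = azimuth of (n_x, n_y) = atan2(-0.355, -0.002) = 270°.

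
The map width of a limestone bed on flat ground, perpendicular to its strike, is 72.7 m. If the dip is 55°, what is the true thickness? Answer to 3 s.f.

True thickness t = w · sin(dip) = 72.7 × sin 55°
t = 72.7 × 0.8192 = 59.552 m

59.6 m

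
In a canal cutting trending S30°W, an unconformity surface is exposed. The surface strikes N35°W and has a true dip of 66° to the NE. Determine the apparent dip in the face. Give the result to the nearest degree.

Angle between strike (N35°W) and section (S30°W): β = 65°.
tan α = tan 66° × sin 65° = 2.2460 × 0.9063 = 2.0356
apparent dip = arctan 2.0356 = 63.84°

64°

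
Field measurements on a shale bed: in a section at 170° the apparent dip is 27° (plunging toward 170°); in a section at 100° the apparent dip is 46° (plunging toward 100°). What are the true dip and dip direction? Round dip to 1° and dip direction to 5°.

true dip 46°, dip direction 110°

The two traces are lines in the plane: v₁ = (sin 170°·cos 27°, cos 170°·cos 27°, −sin 27°), v₂ = (sin 100°·cos 46°, cos 100°·cos 46°, −sin 46°).
n = v₁ × v₂ = (0.576, -0.199, 0.582) (taken with n_z > 0).
Dip δ = arctan(|n_h|/n_z) = arctan(0.610/0.582) = 46.4°.
Dip direction = atan2(0.576, -0.199) = 109° (azimuth of n's horizontal projection).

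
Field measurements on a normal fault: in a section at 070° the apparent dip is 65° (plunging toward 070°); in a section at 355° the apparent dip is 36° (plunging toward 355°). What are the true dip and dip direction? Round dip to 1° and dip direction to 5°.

true dip 65°, dip direction 065°

The two traces are lines in the plane: v₁ = (sin 70°·cos 65°, cos 70°·cos 65°, −sin 65°), v₂ = (sin 355°·cos 36°, cos 355°·cos 36°, −sin 36°).
Cross product v₁ × v₂ gives the pole to the plane: n ∝ (0.645, 0.297, 0.330).
Dip δ = arctan(|n_h|/n_z) = arctan(0.711/0.330) = 65.1°.
The horizontal component of n points toward azimuth atan2(n_x, n_y) = 65°, the dip direction.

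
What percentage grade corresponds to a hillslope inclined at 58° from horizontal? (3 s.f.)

160%

grade % = 100 × tan 58° = 100 × 1.6003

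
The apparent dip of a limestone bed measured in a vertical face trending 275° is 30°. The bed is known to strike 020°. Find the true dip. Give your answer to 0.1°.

The section is 75° from the strike.
tan δ = tan α / sin β = tan 30° / sin 75° = 0.5774 / 0.9659 = 0.5977
δ = arctan(0.5977) = 30.87°

30.9°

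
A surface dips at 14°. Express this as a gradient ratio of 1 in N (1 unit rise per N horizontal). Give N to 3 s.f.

1 in 4.01

1 : N means tan θ = 1/N, so N = 1/tan 14° = 1/0.2493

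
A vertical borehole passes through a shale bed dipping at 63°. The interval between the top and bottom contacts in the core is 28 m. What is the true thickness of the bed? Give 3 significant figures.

True thickness t = h · cos(dip) = 28 × cos 63°
t = 28 × 0.4540 = 12.712 m

12.7 m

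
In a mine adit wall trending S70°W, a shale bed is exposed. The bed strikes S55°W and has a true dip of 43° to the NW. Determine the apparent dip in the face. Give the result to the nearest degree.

14°

The strike is S55°W and the section trends S70°W; the acute angle between them is β = 15°.
tan α = tan 43° × sin 15° = 0.9325 × 0.2588 = 0.2414
α = arctan(0.2414) = 13.57°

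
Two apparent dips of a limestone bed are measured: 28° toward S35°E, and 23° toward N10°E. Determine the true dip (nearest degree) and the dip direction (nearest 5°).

The two traces are lines in the plane: v₁ = (sin 145°·cos 28°, cos 145°·cos 28°, −sin 28°), v₂ = (sin 10°·cos 23°, cos 10°·cos 23°, −sin 23°).
n = v₁ × v₂ = (0.708, 0.123, 0.575) (taken with n_z > 0).
Dip δ = arctan(|n_h|/n_z) = arctan(0.719/0.575) = 51.4°.
Dip direction = atan2(0.708, 0.123) = 80° (azimuth of n's horizontal projection).

true dip 51°, dip direction 080°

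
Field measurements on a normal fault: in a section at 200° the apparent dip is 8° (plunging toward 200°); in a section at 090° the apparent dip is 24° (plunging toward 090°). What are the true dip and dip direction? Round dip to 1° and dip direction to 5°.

The two traces are lines in the plane: v₁ = (sin 200°·cos 8°, cos 200°·cos 8°, −sin 8°), v₂ = (sin 90°·cos 24°, cos 90°·cos 24°, −sin 24°).
The plane normal is n = v₁ × v₂ ∝ (0.378, -0.265, 0.850).
Dip δ = arctan(|n_h|/n_z) = arctan(0.462/0.850) = 28.5°.
The horizontal component of n points toward azimuth atan2(n_x, n_y) = 125°, the dip direction.

true dip 29°, dip direction 125°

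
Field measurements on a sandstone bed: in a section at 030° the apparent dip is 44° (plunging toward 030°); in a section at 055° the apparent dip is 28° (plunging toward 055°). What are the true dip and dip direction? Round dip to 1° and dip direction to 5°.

Represent each trace as a vector plunging at its apparent dip toward its trend (east-north-up frame): v₁ = (0.360, 0.623, -0.695), v₂ = (0.723, 0.506, -0.469).
Cross product v₁ × v₂ gives the pole to the plane: n ∝ (-0.059, 0.334, 0.268).
tan δ = √(n_x²+n_y²)/n_z = 0.339/0.268, so δ = 51.6°.
The horizontal component of n points toward azimuth atan2(n_x, n_y) = 350°, the dip direction.

true dip 52°, dip direction 350°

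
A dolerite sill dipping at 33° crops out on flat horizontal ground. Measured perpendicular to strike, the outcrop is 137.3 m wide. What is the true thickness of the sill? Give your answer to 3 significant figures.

74.8 m

True thickness t = w · sin(dip) = 137.3 × sin 33°
t = 137.3 × 0.5446 = 74.779 m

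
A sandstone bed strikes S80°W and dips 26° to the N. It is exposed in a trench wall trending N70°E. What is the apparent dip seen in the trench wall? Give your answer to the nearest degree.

5°

The section lies 10° from the strike.
tan(apparent dip) = tan 26° · sin 10° = 0.0847
α = arctan(0.0847) = 4.84°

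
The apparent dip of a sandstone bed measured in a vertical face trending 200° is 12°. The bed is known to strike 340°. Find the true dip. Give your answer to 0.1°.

The section is 40° from the strike.
tan(true dip) = tan 12° / sin 40° = 0.3307
δ = arctan(0.3307) = 18.30°

18.3°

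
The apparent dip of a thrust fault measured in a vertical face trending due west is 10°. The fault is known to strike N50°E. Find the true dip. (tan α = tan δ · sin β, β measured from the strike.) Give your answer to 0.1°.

β = acute angle between strike N50°E and section due west = 40°.
tan(true dip) = tan 10° / sin 40° = 0.2743
true dip = arctan 0.2743 = 15.34°

15.3°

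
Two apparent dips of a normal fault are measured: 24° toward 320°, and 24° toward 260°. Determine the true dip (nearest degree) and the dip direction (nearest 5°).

true dip 27°, dip direction 290°

Each apparent-dip line lies in the plane. As unit vectors (x east, y north, z up), v₁ plunges 24°→320° and v₂ plunges 24°→260°.
Cross product v₁ × v₂ gives the pole to the plane: n ∝ (-0.349, 0.127, 0.723).
True dip = arccos(n_z / |n|) = arccos(0.8894) = 27.2°.
Dip direction = atan2(-0.349, 0.127) = 290° (azimuth of n's horizontal projection).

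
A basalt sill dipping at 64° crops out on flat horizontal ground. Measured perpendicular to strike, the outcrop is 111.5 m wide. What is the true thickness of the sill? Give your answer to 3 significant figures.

100 m

True thickness t = w · sin(dip) = 111.5 × sin 64°
t = 111.5 × 0.8988 = 100.216 m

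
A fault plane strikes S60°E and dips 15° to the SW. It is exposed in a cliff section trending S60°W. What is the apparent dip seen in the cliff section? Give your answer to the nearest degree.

13°

The section lies 60° from the strike.
tan(apparent dip) = tan 15° · sin 60° = 0.2321
α = arctan(0.2321) = 13.06°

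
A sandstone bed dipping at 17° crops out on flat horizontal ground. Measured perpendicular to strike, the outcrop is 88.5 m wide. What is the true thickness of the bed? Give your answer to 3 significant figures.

25.9 m

True thickness t = w · sin(dip) = 88.5 × sin 17°
t = 88.5 × 0.2924 = 25.875 m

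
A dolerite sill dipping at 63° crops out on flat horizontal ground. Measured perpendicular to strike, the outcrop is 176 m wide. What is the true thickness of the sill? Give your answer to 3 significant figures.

157 m

True thickness t = w · sin(dip) = 176 × sin 63°
t = 176 × 0.8910 = 156.817 m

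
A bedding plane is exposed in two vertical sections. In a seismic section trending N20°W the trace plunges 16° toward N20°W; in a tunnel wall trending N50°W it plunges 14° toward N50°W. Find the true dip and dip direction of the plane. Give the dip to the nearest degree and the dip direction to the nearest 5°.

true dip 16°, dip direction 340°

The two traces are lines in the plane: v₁ = (sin 340°·cos 16°, cos 340°·cos 16°, −sin 16°), v₂ = (sin 310°·cos 14°, cos 310°·cos 14°, −sin 14°).
n = v₁ × v₂ = (-0.047, 0.125, 0.466) (taken with n_z > 0).
True dip = arccos(n_z / |n|) = arccos(0.9613) = 16.0°.
Dip direction = atan2(-0.047, 0.125) = 340° (azimuth of n's horizontal projection).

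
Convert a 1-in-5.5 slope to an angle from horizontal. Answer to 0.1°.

tan θ = 1/5.5 = 0.1818
θ = arctan(0.1818) = 10.30°

10.3°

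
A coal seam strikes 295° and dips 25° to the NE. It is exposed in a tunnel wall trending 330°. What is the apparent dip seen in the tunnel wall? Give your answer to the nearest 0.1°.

15.0°

The section lies 35° from the strike.
tan(apparent dip) = tan 25° · sin 35° = 0.2675
α = arctan(0.2675) = 14.97°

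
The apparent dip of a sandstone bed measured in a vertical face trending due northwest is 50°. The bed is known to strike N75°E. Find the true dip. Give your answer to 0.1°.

54.0°

The section is 60° from the strike.
tan δ = tan α / sin β = tan 50° / sin 60° = 1.1918 / 0.8660 = 1.3761
true dip = arctan 1.3761 = 53.99°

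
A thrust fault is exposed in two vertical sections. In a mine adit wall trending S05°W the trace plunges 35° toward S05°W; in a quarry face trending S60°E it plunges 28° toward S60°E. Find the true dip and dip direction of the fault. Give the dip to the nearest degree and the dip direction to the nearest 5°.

true dip 37°, dip direction 165°

Each apparent-dip line lies in the plane. As unit vectors (x east, y north, z up), v₁ plunges 35°→S05°W and v₂ plunges 28°→S60°E.
Cross product v₁ × v₂ gives the pole to the plane: n ∝ (0.130, -0.472, 0.656).
tan δ = √(n_x²+n_y²)/n_z = 0.490/0.656, so δ = 36.8°.
The horizontal component of n points toward azimuth atan2(n_x, n_y) = 165°, the dip direction.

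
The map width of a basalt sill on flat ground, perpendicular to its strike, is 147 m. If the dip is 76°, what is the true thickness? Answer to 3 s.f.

True thickness t = w · sin(dip) = 147 × sin 76°
t = 147 × 0.9703 = 142.633 m

143 m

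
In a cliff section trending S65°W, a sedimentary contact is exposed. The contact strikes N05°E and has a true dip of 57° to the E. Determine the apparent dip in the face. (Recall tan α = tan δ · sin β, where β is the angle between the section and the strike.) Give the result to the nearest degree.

The strike is N05°E and the section trends S65°W; the acute angle between them is β = 60°.
tan α = tan 57° × sin 60° = 1.5399 × 0.8660 = 1.3336
apparent dip = arctan 1.3336 = 53.13°

53°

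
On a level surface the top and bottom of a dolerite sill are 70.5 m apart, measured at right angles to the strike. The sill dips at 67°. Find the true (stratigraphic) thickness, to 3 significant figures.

True thickness t = w · sin(dip) = 70.5 × sin 67°
t = 70.5 × 0.9205 = 64.896 m

64.9 m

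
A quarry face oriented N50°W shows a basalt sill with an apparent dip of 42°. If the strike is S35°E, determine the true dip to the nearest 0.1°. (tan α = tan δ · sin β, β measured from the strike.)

β = acute angle between strike S35°E and section N50°W = 15°.
tan δ = tan α / sin β = tan 42° / sin 15° = 0.9004 / 0.2588 = 3.4789
true dip = arctan 3.4789 = 73.96°

74.0°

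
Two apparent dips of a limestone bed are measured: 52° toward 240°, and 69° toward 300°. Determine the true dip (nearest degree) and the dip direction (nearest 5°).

true dip 69°, dip direction 300°

The two traces are lines in the plane: v₁ = (sin 240°·cos 52°, cos 240°·cos 52°, −sin 52°), v₂ = (sin 300°·cos 69°, cos 300°·cos 69°, −sin 69°).
n = v₁ × v₂ = (-0.429, 0.253, 0.191) (taken with n_z > 0).
True dip = arccos(n_z / |n|) = arccos(0.3584) = 69.0°.
Dip direction = azimuth of (n_x, n_y) = atan2(-0.429, 0.253) = 301°.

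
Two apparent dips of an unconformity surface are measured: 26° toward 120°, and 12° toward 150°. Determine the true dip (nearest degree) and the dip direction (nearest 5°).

The two traces are lines in the plane: v₁ = (sin 120°·cos 26°, cos 120°·cos 26°, −sin 26°), v₂ = (sin 150°·cos 12°, cos 150°·cos 12°, −sin 12°).
The plane normal is n = v₁ × v₂ ∝ (0.278, 0.053, 0.440).
True dip = arccos(n_z / |n|) = arccos(0.8410) = 32.8°.
Dip direction = atan2(0.278, 0.053) = 79° (azimuth of n's horizontal projection).

true dip 33°, dip direction 080°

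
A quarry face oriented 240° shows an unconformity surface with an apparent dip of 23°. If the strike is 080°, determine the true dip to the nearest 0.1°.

The section is 20° from the strike.
tan(true dip) = tan 23° / sin 20° = 1.2411
true dip = arctan 1.2411 = 51.14°

51.1°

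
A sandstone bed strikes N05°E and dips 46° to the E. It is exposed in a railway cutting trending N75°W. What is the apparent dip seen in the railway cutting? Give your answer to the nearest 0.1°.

The section lies 80° from the strike.
tan α = tan 46° × sin 80° = 1.0355 × 0.9848 = 1.0198
apparent dip = arctan 1.0198 = 45.56°

45.6°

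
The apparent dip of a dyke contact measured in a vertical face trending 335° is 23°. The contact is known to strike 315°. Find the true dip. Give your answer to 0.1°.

The section is 20° from the strike.
tan(true dip) = tan 23° / sin 20° = 1.2411
δ = arctan(1.2411) = 51.14°

51.1°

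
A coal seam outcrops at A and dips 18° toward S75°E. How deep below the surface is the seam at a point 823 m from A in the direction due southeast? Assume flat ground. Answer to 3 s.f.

The hole lies 30° from the dip direction, so the down-dip offset is 823 × cos 30° = 712.74 m.
Depth = down-dip offset × tan(dip) = 712.74 × tan 18° = 712.74 × 0.3249
Depth = 231.58 m

232 m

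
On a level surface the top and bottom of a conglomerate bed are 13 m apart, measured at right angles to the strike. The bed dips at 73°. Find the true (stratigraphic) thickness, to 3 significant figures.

12.4 m

True thickness t = w · sin(dip) = 13 × sin 73°
t = 13 × 0.9563 = 12.432 m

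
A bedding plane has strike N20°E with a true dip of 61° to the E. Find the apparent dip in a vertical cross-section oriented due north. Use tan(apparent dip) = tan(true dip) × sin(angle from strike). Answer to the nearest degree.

The strike is N20°E and the section trends due north; the acute angle between them is β = 20°.
tan(apparent dip) = tan 61° · sin 20° = 0.6170
apparent dip = arctan 0.6170 = 31.68°

32°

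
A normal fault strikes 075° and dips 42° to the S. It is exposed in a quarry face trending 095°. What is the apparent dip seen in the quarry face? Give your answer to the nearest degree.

17°

The section lies 20° from the strike.
tan α = tan 42° × sin 20° = 0.9004 × 0.3420 = 0.3080
apparent dip = arctan 0.3080 = 17.12°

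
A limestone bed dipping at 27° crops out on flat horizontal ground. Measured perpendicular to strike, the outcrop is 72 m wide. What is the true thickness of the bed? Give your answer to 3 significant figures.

32.7 m

True thickness t = w · sin(dip) = 72 × sin 27°
t = 72 × 0.4540 = 32.687 m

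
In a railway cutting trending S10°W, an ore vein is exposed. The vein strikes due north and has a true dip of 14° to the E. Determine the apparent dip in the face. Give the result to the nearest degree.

2°

The strike is due north and the section trends S10°W; the acute angle between them is β = 10°.
tan(apparent dip) = tan 14° · sin 10° = 0.0433
α = arctan(0.0433) = 2.48°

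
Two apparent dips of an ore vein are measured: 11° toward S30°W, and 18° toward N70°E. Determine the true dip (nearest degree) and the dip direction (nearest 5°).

The two traces are lines in the plane: v₁ = (sin 210°·cos 11°, cos 210°·cos 11°, −sin 11°), v₂ = (sin 70°·cos 18°, cos 70°·cos 18°, −sin 18°).
The plane normal is n = v₁ × v₂ ∝ (0.325, -0.322, 0.600).
tan δ = √(n_x²+n_y²)/n_z = 0.457/0.600, so δ = 37.3°.
Dip direction = atan2(0.325, -0.322) = 135° (azimuth of n's horizontal projection).

true dip 37°, dip direction 135°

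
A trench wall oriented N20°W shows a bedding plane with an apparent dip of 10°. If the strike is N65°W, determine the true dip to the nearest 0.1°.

14.0°

β = acute angle between strike N65°W and section N20°W = 45°.
tan δ = tan α / sin β = tan 10° / sin 45° = 0.1763 / 0.7071 = 0.2494
δ = arctan(0.2494) = 14.00°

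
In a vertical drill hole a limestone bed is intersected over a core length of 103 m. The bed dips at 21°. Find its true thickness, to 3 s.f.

96.2 m

True thickness t = h · cos(dip) = 103 × cos 21°
t = 103 × 0.9336 = 96.159 m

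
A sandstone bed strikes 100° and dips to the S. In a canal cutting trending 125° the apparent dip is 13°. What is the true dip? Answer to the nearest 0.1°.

The section is 25° from the strike.
tan(true dip) = tan 13° / sin 25° = 0.5463
true dip = arctan 0.5463 = 28.65°

28.6°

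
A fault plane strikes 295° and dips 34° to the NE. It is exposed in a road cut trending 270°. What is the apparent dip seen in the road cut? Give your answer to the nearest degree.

16°

Angle between strike (295°) and section (270°): β = 25°.
tan(apparent dip) = tan 34° · sin 25° = 0.2851
α = arctan(0.2851) = 15.91°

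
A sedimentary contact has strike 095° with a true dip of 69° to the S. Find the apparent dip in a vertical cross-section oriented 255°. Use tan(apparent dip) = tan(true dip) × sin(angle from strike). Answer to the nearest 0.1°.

The strike is 095° and the section trends 255°; the acute angle between them is β = 20°.
tan(apparent dip) = tan 69° · sin 20° = 0.8910
α = arctan(0.8910) = 41.70°

41.7°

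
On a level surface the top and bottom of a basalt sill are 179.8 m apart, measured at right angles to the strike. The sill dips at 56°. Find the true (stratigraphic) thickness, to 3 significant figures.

149 m

True thickness t = w · sin(dip) = 179.8 × sin 56°
t = 179.8 × 0.8290 = 149.061 m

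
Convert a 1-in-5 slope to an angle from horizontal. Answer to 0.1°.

tan θ = 1/5 = 0.2000
θ = arctan(0.2000) = 11.31°

11.3°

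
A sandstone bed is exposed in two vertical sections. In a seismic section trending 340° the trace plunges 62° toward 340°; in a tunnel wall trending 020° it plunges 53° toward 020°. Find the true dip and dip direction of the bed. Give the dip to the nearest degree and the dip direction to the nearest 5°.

true dip 62°, dip direction 335°

The two traces are lines in the plane: v₁ = (sin 340°·cos 62°, cos 340°·cos 62°, −sin 62°), v₂ = (sin 20°·cos 53°, cos 20°·cos 53°, −sin 53°).
n = v₁ × v₂ = (-0.147, 0.310, 0.182) (taken with n_z > 0).
tan δ = √(n_x²+n_y²)/n_z = 0.343/0.182, so δ = 62.1°.
The horizontal component of n points toward azimuth atan2(n_x, n_y) = 335°, the dip direction.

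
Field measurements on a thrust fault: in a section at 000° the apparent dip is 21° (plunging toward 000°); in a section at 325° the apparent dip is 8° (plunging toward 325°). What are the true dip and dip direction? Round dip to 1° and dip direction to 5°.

true dip 26°, dip direction 040°

Represent each trace as a vector plunging at its apparent dip toward its trend (east-north-up frame): v₁ = (0.000, 0.934, -0.358), v₂ = (-0.568, 0.811, -0.139).
n = v₁ × v₂ = (0.161, 0.204, 0.530) (taken with n_z > 0).
Dip δ = arctan(|n_h|/n_z) = arctan(0.259/0.530) = 26.1°.
Dip direction = atan2(0.161, 0.204) = 38° (azimuth of n's horizontal projection).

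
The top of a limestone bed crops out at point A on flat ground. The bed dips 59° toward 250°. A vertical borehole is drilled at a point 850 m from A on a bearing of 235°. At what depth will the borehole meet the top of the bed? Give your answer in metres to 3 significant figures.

1370 m

The hole lies 15° from the dip direction, so the down-dip offset is 850 × cos 15° = 821.04 m.
Depth = down-dip offset × tan(dip) = 821.04 × tan 59° = 821.04 × 1.6643
Depth = 1366.43 m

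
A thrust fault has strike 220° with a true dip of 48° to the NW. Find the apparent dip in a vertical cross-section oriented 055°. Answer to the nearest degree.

16°

The section lies 15° from the strike.
tan(apparent dip) = tan 48° · sin 15° = 0.2874
α = arctan(0.2874) = 16.04°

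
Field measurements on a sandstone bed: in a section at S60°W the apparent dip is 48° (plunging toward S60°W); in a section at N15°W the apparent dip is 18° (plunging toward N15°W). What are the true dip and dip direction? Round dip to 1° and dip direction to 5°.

Represent each trace as a vector plunging at its apparent dip toward its trend (east-north-up frame): v₁ = (-0.579, -0.335, -0.743), v₂ = (-0.246, 0.919, -0.309).
Cross product v₁ × v₂ gives the pole to the plane: n ∝ (-0.786, -0.004, 0.615).
True dip = arccos(n_z / |n|) = arccos(0.6160) = 52.0°.
The horizontal component of n points toward azimuth atan2(n_x, n_y) = 270°, the dip direction.

true dip 52°, dip direction 270°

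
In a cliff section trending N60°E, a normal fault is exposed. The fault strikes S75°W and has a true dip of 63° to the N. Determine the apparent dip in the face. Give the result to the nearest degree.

27°

Angle between strike (S75°W) and section (N60°E): β = 15°.
tan(apparent dip) = tan 63° · sin 15° = 0.5080
apparent dip = arctan 0.5080 = 26.93°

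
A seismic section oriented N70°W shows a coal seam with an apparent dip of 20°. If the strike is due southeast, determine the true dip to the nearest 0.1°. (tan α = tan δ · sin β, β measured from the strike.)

40.7°

The section is 25° from the strike.
tan(true dip) = tan 20° / sin 25° = 0.8612
δ = arctan(0.8612) = 40.74°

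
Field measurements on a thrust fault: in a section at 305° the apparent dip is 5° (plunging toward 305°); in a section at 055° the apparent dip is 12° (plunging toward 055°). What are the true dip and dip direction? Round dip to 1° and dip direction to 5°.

Each apparent-dip line lies in the plane. As unit vectors (x east, y north, z up), v₁ plunges 5°→305° and v₂ plunges 12°→055°.
The plane normal is n = v₁ × v₂ ∝ (0.070, 0.239, 0.916).
Dip δ = arctan(|n_h|/n_z) = arctan(0.249/0.916) = 15.2°.
Dip direction = azimuth of (n_x, n_y) = atan2(0.070, 0.239) = 16°.

true dip 15°, dip direction 015°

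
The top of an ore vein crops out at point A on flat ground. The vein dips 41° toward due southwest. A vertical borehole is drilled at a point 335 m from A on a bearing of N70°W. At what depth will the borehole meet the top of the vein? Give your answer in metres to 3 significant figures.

The hole lies 65° from the dip direction, so the down-dip offset is 335 × cos 65° = 141.58 m.
Depth = down-dip offset × tan(dip) = 141.58 × tan 41° = 141.58 × 0.8693
Depth = 123.07 m

123 m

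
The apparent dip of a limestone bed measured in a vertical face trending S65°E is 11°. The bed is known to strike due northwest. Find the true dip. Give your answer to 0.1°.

The section is 20° from the strike.
tan(true dip) = tan 11° / sin 20° = 0.5683
δ = arctan(0.5683) = 29.61°

29.6°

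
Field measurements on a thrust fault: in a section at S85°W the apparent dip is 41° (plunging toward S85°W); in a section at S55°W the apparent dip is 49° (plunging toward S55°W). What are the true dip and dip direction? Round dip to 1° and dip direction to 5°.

true dip 50°, dip direction 225°

The two traces are lines in the plane: v₁ = (sin 265°·cos 41°, cos 265°·cos 41°, −sin 41°), v₂ = (sin 235°·cos 49°, cos 235°·cos 49°, −sin 49°).
Cross product v₁ × v₂ gives the pole to the plane: n ∝ (-0.197, -0.215, 0.248).
Dip δ = arctan(|n_h|/n_z) = arctan(0.292/0.248) = 49.7°.
Dip direction = atan2(-0.197, -0.215) = 223° (azimuth of n's horizontal projection).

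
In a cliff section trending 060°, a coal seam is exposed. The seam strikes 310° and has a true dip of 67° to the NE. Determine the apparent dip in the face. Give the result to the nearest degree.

66°

The section lies 70° from the strike.
tan(apparent dip) = tan 67° · sin 70° = 2.2138
apparent dip = arctan 2.2138 = 65.69°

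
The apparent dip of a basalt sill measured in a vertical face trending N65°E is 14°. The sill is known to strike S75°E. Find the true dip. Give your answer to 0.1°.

21.2°

The section is 40° from the strike.
tan(true dip) = tan 14° / sin 40° = 0.3879
true dip = arctan 0.3879 = 21.20°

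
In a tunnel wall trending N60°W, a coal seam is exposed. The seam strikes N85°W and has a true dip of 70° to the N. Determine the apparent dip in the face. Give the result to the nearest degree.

Angle between strike (N85°W) and section (N60°W): β = 25°.
tan α = tan 70° × sin 25° = 2.7475 × 0.4226 = 1.1611
α = arctan(1.1611) = 49.26°

49°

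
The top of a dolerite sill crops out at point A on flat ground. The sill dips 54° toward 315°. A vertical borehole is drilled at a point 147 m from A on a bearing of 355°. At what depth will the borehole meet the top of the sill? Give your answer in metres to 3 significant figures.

155 m

The hole lies 40° from the dip direction, so the down-dip offset is 147 × cos 40° = 112.61 m.
Depth = down-dip offset × tan(dip) = 112.61 × tan 54° = 112.61 × 1.3764
Depth = 154.99 m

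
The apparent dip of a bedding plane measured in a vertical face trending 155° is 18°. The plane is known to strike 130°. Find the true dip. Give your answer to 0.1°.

37.6°

β = acute angle between strike 130° and section 155° = 25°.
tan δ = tan α / sin β = tan 18° / sin 25° = 0.3249 / 0.4226 = 0.7688
δ = arctan(0.7688) = 37.55°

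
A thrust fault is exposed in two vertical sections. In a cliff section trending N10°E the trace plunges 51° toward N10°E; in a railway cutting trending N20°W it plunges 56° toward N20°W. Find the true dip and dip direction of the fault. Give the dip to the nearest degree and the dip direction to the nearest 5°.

true dip 56°, dip direction 335°

Each apparent-dip line lies in the plane. As unit vectors (x east, y north, z up), v₁ plunges 51°→N10°E and v₂ plunges 56°→N20°W.
n = v₁ × v₂ = (-0.105, 0.239, 0.176) (taken with n_z > 0).
True dip = arccos(n_z / |n|) = arccos(0.5584) = 56.1°.
Dip direction = azimuth of (n_x, n_y) = atan2(-0.105, 0.239) = 336°.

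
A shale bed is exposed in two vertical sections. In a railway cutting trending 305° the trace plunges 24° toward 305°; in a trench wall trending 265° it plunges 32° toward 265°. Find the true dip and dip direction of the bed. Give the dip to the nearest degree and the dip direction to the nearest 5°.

Represent each trace as a vector plunging at its apparent dip toward its trend (east-north-up frame): v₁ = (-0.748, 0.524, -0.407), v₂ = (-0.845, -0.074, -0.530).
Cross product v₁ × v₂ gives the pole to the plane: n ∝ (-0.308, -0.053, 0.498).
Dip δ = arctan(|n_h|/n_z) = arctan(0.312/0.498) = 32.1°.
Dip direction = atan2(-0.308, -0.053) = 260° (azimuth of n's horizontal projection).

true dip 32°, dip direction 260°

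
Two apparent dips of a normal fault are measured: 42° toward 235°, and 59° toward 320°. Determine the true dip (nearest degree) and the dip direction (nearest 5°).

The two traces are lines in the plane: v₁ = (sin 235°·cos 42°, cos 235°·cos 42°, −sin 42°), v₂ = (sin 320°·cos 59°, cos 320°·cos 59°, −sin 59°).
The plane normal is n = v₁ × v₂ ∝ (-0.629, 0.300, 0.381).
Dip δ = arctan(|n_h|/n_z) = arctan(0.697/0.381) = 61.3°.
Dip direction = azimuth of (n_x, n_y) = atan2(-0.629, 0.300) = 296°.

true dip 61°, dip direction 295°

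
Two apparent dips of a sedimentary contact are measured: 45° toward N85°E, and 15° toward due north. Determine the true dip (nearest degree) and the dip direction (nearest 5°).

true dip 45°, dip direction 075°

Represent each trace as a vector plunging at its apparent dip toward its trend (east-north-up frame): v₁ = (0.704, 0.062, -0.707), v₂ = (0.000, 0.966, -0.259).
The plane normal is n = v₁ × v₂ ∝ (0.667, 0.182, 0.680).
True dip = arccos(n_z / |n|) = arccos(0.7014) = 45.5°.
The horizontal component of n points toward azimuth atan2(n_x, n_y) = 75°, the dip direction.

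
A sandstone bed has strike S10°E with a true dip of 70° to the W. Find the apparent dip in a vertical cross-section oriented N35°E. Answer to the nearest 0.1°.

The strike is S10°E and the section trends N35°E; the acute angle between them is β = 45°.
tan α = tan 70° × sin 45° = 2.7475 × 0.7071 = 1.9428
apparent dip = arctan 1.9428 = 62.76°

62.8°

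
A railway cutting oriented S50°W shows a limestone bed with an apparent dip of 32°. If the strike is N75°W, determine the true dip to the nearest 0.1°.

β = acute angle between strike N75°W and section S50°W = 55°.
tan δ = tan α / sin β = tan 32° / sin 55° = 0.6249 / 0.8192 = 0.7628
true dip = arctan 0.7628 = 37.34°

37.3°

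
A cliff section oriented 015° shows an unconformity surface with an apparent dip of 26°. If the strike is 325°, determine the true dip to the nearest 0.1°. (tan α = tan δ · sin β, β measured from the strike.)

β = acute angle between strike 325° and section 015° = 50°.
tan δ = tan α / sin β = tan 26° / sin 50° = 0.4877 / 0.7660 = 0.6367
δ = arctan(0.6367) = 32.48°

32.5°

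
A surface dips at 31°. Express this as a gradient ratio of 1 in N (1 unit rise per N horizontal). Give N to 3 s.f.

1 in 1.66

1 : N means tan θ = 1/N, so N = 1/tan 31° = 1/0.6009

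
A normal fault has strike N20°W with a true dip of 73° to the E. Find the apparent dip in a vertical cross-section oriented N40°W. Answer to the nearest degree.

The section lies 20° from the strike.
tan α = tan 73° × sin 20° = 3.2709 × 0.3420 = 1.1187
apparent dip = arctan 1.1187 = 48.21°

48°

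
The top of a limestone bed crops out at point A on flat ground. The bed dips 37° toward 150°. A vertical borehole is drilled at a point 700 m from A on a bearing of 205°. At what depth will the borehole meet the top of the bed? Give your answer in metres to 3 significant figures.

303 m

The hole lies 55° from the dip direction, so the down-dip offset is 700 × cos 55° = 401.50 m.
Depth = down-dip offset × tan(dip) = 401.50 × tan 37° = 401.50 × 0.7536
Depth = 302.55 m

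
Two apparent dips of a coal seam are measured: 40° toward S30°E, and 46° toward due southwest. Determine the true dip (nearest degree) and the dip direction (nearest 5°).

true dip 50°, dip direction 195°

Represent each trace as a vector plunging at its apparent dip toward its trend (east-north-up frame): v₁ = (0.383, -0.663, -0.643), v₂ = (-0.491, -0.491, -0.719).
The plane normal is n = v₁ × v₂ ∝ (-0.161, -0.591, 0.514).
True dip = arccos(n_z / |n|) = arccos(0.6426) = 50.0°.
Dip direction = azimuth of (n_x, n_y) = atan2(-0.161, -0.591) = 195°.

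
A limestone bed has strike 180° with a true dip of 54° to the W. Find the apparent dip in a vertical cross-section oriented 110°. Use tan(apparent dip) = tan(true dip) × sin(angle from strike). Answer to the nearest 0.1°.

52.3°

The section lies 70° from the strike.
tan(apparent dip) = tan 54° · sin 70° = 1.2934
α = arctan(1.2934) = 52.29°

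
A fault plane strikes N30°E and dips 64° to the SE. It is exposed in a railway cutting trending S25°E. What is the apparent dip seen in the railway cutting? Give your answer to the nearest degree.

The section lies 55° from the strike.
tan α = tan 64° × sin 55° = 2.0503 × 0.8192 = 1.6795
apparent dip = arctan 1.6795 = 59.23°

59°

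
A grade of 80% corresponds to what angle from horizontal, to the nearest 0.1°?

38.7°

tan θ = 80/100 = 0.8000
θ = arctan(0.8000) = 38.66°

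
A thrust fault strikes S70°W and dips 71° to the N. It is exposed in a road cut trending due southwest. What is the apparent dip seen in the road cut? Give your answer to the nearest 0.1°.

50.8°

Angle between strike (S70°W) and section (due southwest): β = 25°.
tan(apparent dip) = tan 71° · sin 25° = 1.2274
apparent dip = arctan 1.2274 = 50.83°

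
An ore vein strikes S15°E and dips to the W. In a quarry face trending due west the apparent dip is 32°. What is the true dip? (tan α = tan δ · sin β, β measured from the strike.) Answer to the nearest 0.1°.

β = acute angle between strike S15°E and section due west = 75°.
tan δ = tan α / sin β = tan 32° / sin 75° = 0.6249 / 0.9659 = 0.6469
true dip = arctan 0.6469 = 32.90°

32.9°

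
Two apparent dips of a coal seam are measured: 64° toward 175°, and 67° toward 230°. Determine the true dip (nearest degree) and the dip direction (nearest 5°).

Each apparent-dip line lies in the plane. As unit vectors (x east, y north, z up), v₁ plunges 64°→175° and v₂ plunges 67°→230°.
Cross product v₁ × v₂ gives the pole to the plane: n ∝ (-0.176, -0.304, 0.140).
Dip δ = arctan(|n_h|/n_z) = arctan(0.352/0.140) = 68.2°.
Dip direction = atan2(-0.176, -0.304) = 210° (azimuth of n's horizontal projection).

true dip 68°, dip direction 210°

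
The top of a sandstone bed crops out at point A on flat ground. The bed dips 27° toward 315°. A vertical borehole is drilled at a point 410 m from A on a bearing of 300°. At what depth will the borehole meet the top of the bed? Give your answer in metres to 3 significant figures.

202 m

The hole lies 15° from the dip direction, so the down-dip offset is 410 × cos 15° = 396.03 m.
Depth = down-dip offset × tan(dip) = 396.03 × tan 27° = 396.03 × 0.5095
Depth = 201.79 m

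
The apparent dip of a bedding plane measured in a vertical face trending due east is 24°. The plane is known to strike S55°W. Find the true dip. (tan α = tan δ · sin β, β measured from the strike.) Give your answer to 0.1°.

The section is 35° from the strike.
tan δ = tan α / sin β = tan 24° / sin 35° = 0.4452 / 0.5736 = 0.7762
true dip = arctan 0.7762 = 37.82°

37.8°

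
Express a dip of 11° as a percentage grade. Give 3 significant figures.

19.4%

grade % = 100 × tan 11° = 100 × 0.1944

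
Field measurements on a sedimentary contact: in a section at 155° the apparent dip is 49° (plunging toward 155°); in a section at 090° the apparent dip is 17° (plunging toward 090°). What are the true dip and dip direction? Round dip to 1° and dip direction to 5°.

true dip 49°, dip direction 165°

The two traces are lines in the plane: v₁ = (sin 155°·cos 49°, cos 155°·cos 49°, −sin 49°), v₂ = (sin 90°·cos 17°, cos 90°·cos 17°, −sin 17°).
The plane normal is n = v₁ × v₂ ∝ (0.174, -0.641, 0.569).
Dip δ = arctan(|n_h|/n_z) = arctan(0.664/0.569) = 49.4°.
The horizontal component of n points toward azimuth atan2(n_x, n_y) = 165°, the dip direction.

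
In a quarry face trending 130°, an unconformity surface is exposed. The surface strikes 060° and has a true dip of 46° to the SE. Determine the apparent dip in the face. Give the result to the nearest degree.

Angle between strike (060°) and section (130°): β = 70°.
tan α = tan 46° × sin 70° = 1.0355 × 0.9397 = 0.9731
α = arctan(0.9731) = 44.22°

44°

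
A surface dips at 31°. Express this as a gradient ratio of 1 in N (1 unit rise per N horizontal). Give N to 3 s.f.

1 in 1.66

1 : N means tan θ = 1/N, so N = 1/tan 31° = 1/0.6009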